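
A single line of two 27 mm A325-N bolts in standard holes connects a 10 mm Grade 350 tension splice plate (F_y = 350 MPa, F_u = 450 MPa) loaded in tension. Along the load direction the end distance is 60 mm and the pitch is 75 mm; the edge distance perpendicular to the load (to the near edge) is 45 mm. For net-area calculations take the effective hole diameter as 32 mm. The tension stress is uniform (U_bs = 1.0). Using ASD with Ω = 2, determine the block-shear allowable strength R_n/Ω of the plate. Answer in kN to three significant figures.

183 kN

Shear plane L_v = 60 + 1·75 = 135 mm; A_gv = 135 × 10 = 1350 mm².
A_nv = (135 − 1.5·32) × 10 = 870 mm².
A_nt = (45 − 0.5·32) × 10 = 290 mm².
0.6 F_u A_nv = 234.9 kN; 0.6 F_y A_gv = 283.5 kN → shear rupture governs the shear term.
R_n = 234.9 + 1.0 × 450 × 290 / 1000 = 365.4 kN.
Allowable strength R_n/Ω = 365.4 / 2 = 183 kN.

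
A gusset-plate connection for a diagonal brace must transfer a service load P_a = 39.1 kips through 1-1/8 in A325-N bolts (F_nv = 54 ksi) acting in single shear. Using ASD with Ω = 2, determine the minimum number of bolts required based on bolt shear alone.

2 bolts

A_b = π·1.125²/4 = 0.994 in².
Per-bolt allowable strength R_n/Ω = 54 × 0.994 × 1 / 2 = 26.84 kips.
n ≥ 39.1 / 26.84 = 1.457 → use 2 bolts.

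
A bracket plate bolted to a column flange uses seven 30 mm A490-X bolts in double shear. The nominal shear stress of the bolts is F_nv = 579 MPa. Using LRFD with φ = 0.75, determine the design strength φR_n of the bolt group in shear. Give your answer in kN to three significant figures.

A_b = π × 30² / 4 = 706.9 mm².
R_n = F_nv · A_b · n · n_s = 579 × 706.9 × 7 × 2 / 1000 = 5730 kN.
Design strength φR_n = 0.75 × 5730 = 4300 kN.

4300 kN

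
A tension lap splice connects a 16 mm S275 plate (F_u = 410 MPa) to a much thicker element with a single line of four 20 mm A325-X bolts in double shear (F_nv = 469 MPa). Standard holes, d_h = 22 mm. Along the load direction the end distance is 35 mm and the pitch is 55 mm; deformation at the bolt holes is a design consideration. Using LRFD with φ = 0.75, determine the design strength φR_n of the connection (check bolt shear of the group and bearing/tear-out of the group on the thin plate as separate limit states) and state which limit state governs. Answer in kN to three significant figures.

Bolt shear: A_b = π·20²/4 = 314.2 mm²; R_n = 469 × 314.2 × 4 × 2 / 1000 = 1179 kN → 0.75 × 1179 = 884 kN.
Bearing (1.2 l_c t F_u ≤ 2.4 d t F_u): upper limit = 2.4·20·16·410 / 1000 = 314.9 kN.
  Edge l_c = 35 − 22/2 = 24 → r_n = 188.9 kN; interior l_c = 55 − 22 = 33 → r_n = 259.8 kN.
  R_n,bearing = 1·188.9 + 3·259.8 = 968.3 kN → 0.75 × 968.3 = 726 kN.
Bearing governs: 726 kN.

726 kN (bearing governs)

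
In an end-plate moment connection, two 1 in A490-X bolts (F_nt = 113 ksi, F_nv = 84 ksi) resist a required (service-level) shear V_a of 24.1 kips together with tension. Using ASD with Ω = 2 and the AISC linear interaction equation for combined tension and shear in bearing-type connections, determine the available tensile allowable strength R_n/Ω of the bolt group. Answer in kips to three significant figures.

A_b = π·1²/4 = 0.7854 in²; f_rv = 24.1 / (2 × 0.7854) = 15.34 ksi.
F'_nt = 1.3 F_nt − (Ω F_nt / F_nv) f_rv = 1.3·113 − (2·113/84)·15.34 = 105.6 ksi, capped at F_nt → F'_nt = 105.6 ksi.
R_n = F'_nt · A_b · n = 105.6 × 0.7854 × 2 = 165.9 kips.
Allowable strength R_n/Ω = 165.9 / 2 = 83 kips.

83 kips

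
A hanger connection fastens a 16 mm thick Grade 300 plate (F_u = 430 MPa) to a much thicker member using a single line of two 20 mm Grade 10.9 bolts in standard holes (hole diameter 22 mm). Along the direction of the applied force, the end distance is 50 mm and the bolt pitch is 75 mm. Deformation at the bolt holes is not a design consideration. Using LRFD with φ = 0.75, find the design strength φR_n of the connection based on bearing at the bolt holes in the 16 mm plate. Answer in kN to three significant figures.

611 kN

Per bolt r_n = 1.5 l_c t F_u ≤ 3.0 d t F_u; upper limit = 3.0 × 20 × 16 × 430 / 1000 = 412.8 kN.
Edge bolt: l_c = 50 − 22/2 = 39 mm → 1.5 × 39 × 16 × 430 / 1000 = 402.5 → r_n = 402.5 kN.
Interior bolts: l_c = 75 − 22 = 53 mm → 1.5 × 53 × 16 × 430 / 1000 = 547 → r_n = 412.8 kN.
R_n = 1 × 402.5 + 1 × 412.8 = 815.3 kN.
Design strength φR_n = 0.75 × 815.3 = 611 kN.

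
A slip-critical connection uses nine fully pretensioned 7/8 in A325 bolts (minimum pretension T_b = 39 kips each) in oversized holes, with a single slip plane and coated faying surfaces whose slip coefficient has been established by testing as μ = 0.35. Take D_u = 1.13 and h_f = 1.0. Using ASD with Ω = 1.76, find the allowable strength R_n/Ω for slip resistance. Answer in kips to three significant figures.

78.9 kips

R_n = μ · D_u · h_f · T_b · n_s · n_b = 0.35 × 1.13 × 1.0 × 39 × 1 × 9 = 138.8 kips.
Allowable strength R_n/Ω = 138.8 / 1.76 = 78.9 kips.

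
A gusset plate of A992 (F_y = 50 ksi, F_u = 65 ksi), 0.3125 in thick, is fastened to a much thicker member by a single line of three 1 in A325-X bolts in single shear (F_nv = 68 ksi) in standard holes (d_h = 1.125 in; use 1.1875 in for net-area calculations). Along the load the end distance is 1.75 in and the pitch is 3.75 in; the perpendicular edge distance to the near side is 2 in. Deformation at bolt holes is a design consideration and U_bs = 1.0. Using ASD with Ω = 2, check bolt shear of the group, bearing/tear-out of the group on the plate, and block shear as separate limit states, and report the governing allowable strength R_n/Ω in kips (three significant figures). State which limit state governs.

52.6 kips (block shear governs)

Bolt shear: A_b = π·1²/4 = 0.7854 in²; R_n = 68 × 0.7854 × 3 × 1 = 160.2 kips → 160.2 / 2 = 80.1 kips.
Bearing: edge l_c = 1.188, r_n = 28.95 kips; interior l_c = 2.625, r_n = 48.75 kips; R_n = 28.95 + 2·48.75 = 126.4 kips → 63.2 kips.
Block shear: A_gv = 2.891, A_nv = 1.963, A_nt = 0.4395 in²; R_n = min(0.6F_uA_nv, 0.6F_yA_gv) + U_bs·F_u·A_nt = 105.1 kips → 52.6 kips.
Block shear governs: 52.6 kips.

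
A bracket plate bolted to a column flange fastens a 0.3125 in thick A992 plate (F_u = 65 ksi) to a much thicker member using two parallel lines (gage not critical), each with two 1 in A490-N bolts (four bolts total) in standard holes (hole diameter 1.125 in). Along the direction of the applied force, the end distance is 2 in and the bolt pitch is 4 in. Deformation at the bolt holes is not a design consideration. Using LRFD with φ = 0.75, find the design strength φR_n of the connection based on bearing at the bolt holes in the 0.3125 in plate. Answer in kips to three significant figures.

Per bolt r_n = 1.5 l_c t F_u ≤ 3.0 d t F_u; upper limit = 3.0 × 1 × 0.3125 × 65 = 60.94 kips.
Edge bolt: l_c = 2 − 1.125/2 = 1.438 in → 1.5 × 1.438 × 0.3125 × 65 = 43.8 → r_n = 43.8 kips.
Interior bolts: l_c = 4 − 1.125 = 2.875 in → 1.5 × 2.875 × 0.3125 × 65 = 87.6 → r_n = 60.94 kips.
R_n = 2 × 43.8 + 2 × 60.94 = 209.5 kips.
Design strength φR_n = 0.75 × 209.5 = 157 kips.

157 kips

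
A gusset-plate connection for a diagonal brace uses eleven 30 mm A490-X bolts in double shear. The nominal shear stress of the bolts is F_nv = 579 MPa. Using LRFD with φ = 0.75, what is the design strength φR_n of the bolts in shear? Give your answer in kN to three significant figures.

A_b = π × 30² / 4 = 706.9 mm².
R_n = F_nv · A_b · n · n_s = 579 × 706.9 × 11 × 2 / 1000 = 9004 kN.
Design strength φR_n = 0.75 × 9004 = 6750 kN.

6750 kN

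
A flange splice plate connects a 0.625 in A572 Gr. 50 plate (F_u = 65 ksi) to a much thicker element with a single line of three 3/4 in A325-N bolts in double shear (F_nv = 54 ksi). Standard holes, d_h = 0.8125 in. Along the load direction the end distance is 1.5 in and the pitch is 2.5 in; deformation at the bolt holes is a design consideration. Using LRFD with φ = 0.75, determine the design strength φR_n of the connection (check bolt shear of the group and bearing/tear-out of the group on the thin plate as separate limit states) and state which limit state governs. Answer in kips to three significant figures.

Bolt shear: A_b = π·0.75²/4 = 0.4418 in²; R_n = 54 × 0.4418 × 3 × 2 = 143.1 kips → 0.75 × 143.1 = 107 kips.
Bearing (1.2 l_c t F_u ≤ 2.4 d t F_u): upper limit = 2.4·0.75·0.625·65 = 73.12 kips.
  Edge l_c = 1.5 − 0.8125/2 = 1.094 → r_n = 53.32 kips; interior l_c = 2.5 − 0.8125 = 1.688 → r_n = 73.12 kips.
  R_n,bearing = 1·53.32 + 2·73.12 = 199.6 kips → 0.75 × 199.6 = 150 kips.
Bolt shear governs: 107 kips.

107 kips (bolt shear governs)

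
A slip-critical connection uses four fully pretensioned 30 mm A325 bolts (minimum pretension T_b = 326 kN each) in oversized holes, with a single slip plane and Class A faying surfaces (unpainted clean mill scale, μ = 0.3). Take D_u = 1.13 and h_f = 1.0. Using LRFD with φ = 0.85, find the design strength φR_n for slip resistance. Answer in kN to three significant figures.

R_n = μ · D_u · h_f · T_b · n_s · n_b = 0.3 × 1.13 × 1.0 × 326 × 1 × 4 = 442.1 kN.
Design strength φR_n = 0.85 × 442.1 = 376 kN.

376 kN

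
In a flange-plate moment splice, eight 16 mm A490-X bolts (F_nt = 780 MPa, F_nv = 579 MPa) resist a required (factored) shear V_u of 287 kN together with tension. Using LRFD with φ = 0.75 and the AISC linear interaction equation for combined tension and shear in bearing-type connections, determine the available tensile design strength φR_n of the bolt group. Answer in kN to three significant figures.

A_b = π·16²/4 = 201.1 mm²; f_rv = 287 × 1000 / (8 × 201.1) = 178.4 MPa.
F'_nt = 1.3 F_nt − (F_nt / φF_nv) f_rv = 1.3·780 − (780/(0.75·579))·178.4 = 693.5 MPa, capped at F_nt → F'_nt = 693.5 MPa.
R_n = F'_nt · A_b · n = 693.5 × 201.1 × 8 / 1000 = 1116 kN.
Design strength φR_n = 0.75 × 1116 = 837 kN.

837 kN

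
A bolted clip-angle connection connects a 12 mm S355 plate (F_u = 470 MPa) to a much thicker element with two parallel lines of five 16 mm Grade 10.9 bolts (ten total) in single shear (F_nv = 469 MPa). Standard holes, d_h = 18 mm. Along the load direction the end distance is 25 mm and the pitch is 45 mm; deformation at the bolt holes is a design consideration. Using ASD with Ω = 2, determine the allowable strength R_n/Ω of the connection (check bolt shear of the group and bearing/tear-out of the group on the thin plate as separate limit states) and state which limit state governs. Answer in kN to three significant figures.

471 kN (bolt shear governs)

Bolt shear: A_b = π·16²/4 = 201.1 mm²; R_n = 469 × 201.1 × 10 × 1 / 1000 = 943 kN → 943 / 2 = 471 kN.
Bearing (1.2 l_c t F_u ≤ 2.4 d t F_u): upper limit = 2.4·16·12·470 / 1000 = 216.6 kN.
  Edge l_c = 25 − 18/2 = 16 → r_n = 108.3 kN; interior l_c = 45 − 18 = 27 → r_n = 182.7 kN.
  R_n,bearing = 2·108.3 + 8·182.7 = 1678 kN → 1678 / 2 = 839 kN.
Bolt shear governs: 471 kN.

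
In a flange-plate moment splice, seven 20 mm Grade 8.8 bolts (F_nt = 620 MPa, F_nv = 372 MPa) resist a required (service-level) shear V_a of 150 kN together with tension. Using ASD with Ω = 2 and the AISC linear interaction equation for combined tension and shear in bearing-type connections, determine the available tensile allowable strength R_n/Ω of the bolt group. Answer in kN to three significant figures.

A_b = π·20²/4 = 314.2 mm²; f_rv = 150 × 1000 / (7 × 314.2) = 68.21 MPa.
F'_nt = 1.3 F_nt − (Ω F_nt / F_nv) f_rv = 1.3·620 − (2·620/372)·68.21 = 578.6 MPa, capped at F_nt → F'_nt = 578.6 MPa.
R_n = F'_nt · A_b · n = 578.6 × 314.2 × 7 / 1000 = 1272 kN.
Allowable strength R_n/Ω = 1272 / 2 = 636 kN.

636 kN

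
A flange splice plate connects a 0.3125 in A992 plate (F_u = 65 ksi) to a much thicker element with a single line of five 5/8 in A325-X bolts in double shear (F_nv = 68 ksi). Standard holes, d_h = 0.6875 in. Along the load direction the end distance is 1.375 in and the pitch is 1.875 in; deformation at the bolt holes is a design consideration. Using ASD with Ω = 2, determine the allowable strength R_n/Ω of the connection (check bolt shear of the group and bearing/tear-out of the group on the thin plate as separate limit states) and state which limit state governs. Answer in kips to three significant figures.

Bolt shear: A_b = π·0.625²/4 = 0.3068 in²; R_n = 68 × 0.3068 × 5 × 2 = 208.6 kips → 208.6 / 2 = 104 kips.
Bearing (1.2 l_c t F_u ≤ 2.4 d t F_u): upper limit = 2.4·0.625·0.3125·65 = 30.47 kips.
  Edge l_c = 1.375 − 0.6875/2 = 1.031 → r_n = 25.14 kips; interior l_c = 1.875 − 0.6875 = 1.188 → r_n = 28.95 kips.
  R_n,bearing = 1·25.14 + 4·28.95 = 140.9 kips → 140.9 / 2 = 70.5 kips.
Bearing governs: 70.5 kips.

70.5 kips (bearing governs)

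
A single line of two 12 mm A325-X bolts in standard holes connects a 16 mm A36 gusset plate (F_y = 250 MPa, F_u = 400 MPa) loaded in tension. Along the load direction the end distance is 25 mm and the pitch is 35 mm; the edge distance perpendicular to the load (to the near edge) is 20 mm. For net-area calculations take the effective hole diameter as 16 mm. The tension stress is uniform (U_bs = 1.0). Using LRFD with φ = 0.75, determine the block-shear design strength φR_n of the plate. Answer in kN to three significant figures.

161 kN

Shear plane L_v = 25 + 1·35 = 60 mm; A_gv = 60 × 16 = 960 mm².
A_nv = (60 − 1.5·16) × 16 = 576 mm².
A_nt = (20 − 0.5·16) × 16 = 192 mm².
0.6 F_u A_nv = 138.2 kN; 0.6 F_y A_gv = 144 kN → shear rupture governs the shear term.
R_n = 138.2 + 1.0 × 400 × 192 / 1000 = 215 kN.
Design strength φR_n = 0.75 × 215 = 161 kN.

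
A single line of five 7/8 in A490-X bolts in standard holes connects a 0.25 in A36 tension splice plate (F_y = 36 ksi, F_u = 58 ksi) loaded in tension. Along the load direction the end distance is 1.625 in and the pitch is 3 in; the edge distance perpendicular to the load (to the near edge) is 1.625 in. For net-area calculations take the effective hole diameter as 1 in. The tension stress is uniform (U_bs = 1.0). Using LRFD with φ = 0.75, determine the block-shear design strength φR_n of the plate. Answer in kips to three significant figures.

Shear plane L_v = 1.625 + 4·3 = 13.62 in; A_gv = 13.62 × 0.25 = 3.406 in².
A_nv = (13.62 − 4.5·1) × 0.25 = 2.281 in².
A_nt = (1.625 − 0.5·1) × 0.25 = 0.2812 in².
0.6 F_u A_nv = 79.39 kips; 0.6 F_y A_gv = 73.57 kips → shear yielding governs the shear term.
R_n = 73.57 + 1.0 × 58 × 0.2812 = 89.89 kips.
Design strength φR_n = 0.75 × 89.89 = 67.4 kips.

67.4 kips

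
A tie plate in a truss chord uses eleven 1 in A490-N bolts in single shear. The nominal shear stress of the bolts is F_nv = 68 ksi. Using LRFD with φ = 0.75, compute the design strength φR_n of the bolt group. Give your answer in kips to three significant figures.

441 kips

A_b = π × 1² / 4 = 0.7854 in².
R_n = F_nv · A_b · n · n_s = 68 × 0.7854 × 11 × 1 = 587.5 kips.
Design strength φR_n = 0.75 × 587.5 = 441 kips.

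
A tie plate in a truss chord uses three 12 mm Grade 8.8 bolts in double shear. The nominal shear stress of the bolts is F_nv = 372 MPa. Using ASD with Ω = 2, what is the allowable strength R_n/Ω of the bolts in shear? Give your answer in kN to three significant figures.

A_b = π × 12² / 4 = 113.1 mm².
R_n = F_nv · A_b · n · n_s = 372 × 113.1 × 3 × 2 / 1000 = 252.4 kN.
Allowable strength R_n/Ω = 252.4 / 2 = 126 kN.

126 kN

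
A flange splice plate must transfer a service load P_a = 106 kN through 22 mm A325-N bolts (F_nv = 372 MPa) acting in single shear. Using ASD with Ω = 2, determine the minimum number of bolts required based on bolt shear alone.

A_b = π·22²/4 = 380.1 mm².
Per-bolt allowable strength R_n/Ω = 372 × 380.1 × 1 / 1000 / 2 = 70.7 kN.
n ≥ 106 / 70.7 = 1.499 → use 2 bolts.

2 bolts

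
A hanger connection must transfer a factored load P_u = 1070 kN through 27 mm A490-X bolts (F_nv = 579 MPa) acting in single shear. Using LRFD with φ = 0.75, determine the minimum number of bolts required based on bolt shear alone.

5 bolts

A_b = π·27²/4 = 572.6 mm².
Per-bolt design strength φR_n = 0.75 × 579 × 572.6 × 1 / 1000 = 248.6 kN.
n ≥ 1070 / 248.6 = 4.304 → use 5 bolts.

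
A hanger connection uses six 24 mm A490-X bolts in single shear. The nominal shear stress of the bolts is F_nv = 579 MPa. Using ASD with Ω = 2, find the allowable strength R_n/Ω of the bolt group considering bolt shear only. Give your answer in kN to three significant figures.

A_b = π × 24² / 4 = 452.4 mm².
R_n = F_nv · A_b · n · n_s = 579 × 452.4 × 6 × 1 / 1000 = 1572 kN.
Allowable strength R_n/Ω = 1572 / 2 = 786 kN.

786 kN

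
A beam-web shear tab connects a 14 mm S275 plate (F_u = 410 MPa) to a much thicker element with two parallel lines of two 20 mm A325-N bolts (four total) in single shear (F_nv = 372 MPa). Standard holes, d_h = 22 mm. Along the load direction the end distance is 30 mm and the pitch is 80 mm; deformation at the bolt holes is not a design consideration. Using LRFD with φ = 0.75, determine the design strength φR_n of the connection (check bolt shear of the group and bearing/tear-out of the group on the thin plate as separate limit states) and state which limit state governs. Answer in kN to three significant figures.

351 kN (bolt shear governs)

Bolt shear: A_b = π·20²/4 = 314.2 mm²; R_n = 372 × 314.2 × 4 × 1 / 1000 = 467.5 kN → 0.75 × 467.5 = 351 kN.
Bearing (1.5 l_c t F_u ≤ 3.0 d t F_u): upper limit = 3.0·20·14·410 / 1000 = 344.4 kN.
  Edge l_c = 30 − 22/2 = 19 → r_n = 163.6 kN; interior l_c = 80 − 22 = 58 → r_n = 344.4 kN.
  R_n,bearing = 2·163.6 + 2·344.4 = 1016 kN → 0.75 × 1016 = 762 kN.
Bolt shear governs: 351 kN.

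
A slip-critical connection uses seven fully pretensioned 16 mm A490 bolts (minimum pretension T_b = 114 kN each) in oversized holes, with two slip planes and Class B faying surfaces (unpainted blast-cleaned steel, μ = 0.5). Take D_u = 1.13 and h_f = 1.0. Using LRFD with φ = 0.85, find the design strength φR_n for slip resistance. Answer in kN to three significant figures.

766 kN

R_n = μ · D_u · h_f · T_b · n_s · n_b = 0.5 × 1.13 × 1.0 × 114 × 2 × 7 = 901.7 kN.
Design strength φR_n = 0.85 × 901.7 = 766 kN.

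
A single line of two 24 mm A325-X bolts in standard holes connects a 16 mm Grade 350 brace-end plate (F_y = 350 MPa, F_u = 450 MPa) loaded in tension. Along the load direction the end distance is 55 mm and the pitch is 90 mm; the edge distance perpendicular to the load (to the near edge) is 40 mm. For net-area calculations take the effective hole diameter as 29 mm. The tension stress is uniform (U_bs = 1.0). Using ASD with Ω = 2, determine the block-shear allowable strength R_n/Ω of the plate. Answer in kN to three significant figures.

311 kN

Shear plane L_v = 55 + 1·90 = 145 mm; A_gv = 145 × 16 = 2320 mm².
A_nv = (145 − 1.5·29) × 16 = 1624 mm².
A_nt = (40 − 0.5·29) × 16 = 408 mm².
0.6 F_u A_nv = 438.5 kN; 0.6 F_y A_gv = 487.2 kN → shear rupture governs the shear term.
R_n = 438.5 + 1.0 × 450 × 408 / 1000 = 622.1 kN.
Allowable strength R_n/Ω = 622.1 / 2 = 311 kN.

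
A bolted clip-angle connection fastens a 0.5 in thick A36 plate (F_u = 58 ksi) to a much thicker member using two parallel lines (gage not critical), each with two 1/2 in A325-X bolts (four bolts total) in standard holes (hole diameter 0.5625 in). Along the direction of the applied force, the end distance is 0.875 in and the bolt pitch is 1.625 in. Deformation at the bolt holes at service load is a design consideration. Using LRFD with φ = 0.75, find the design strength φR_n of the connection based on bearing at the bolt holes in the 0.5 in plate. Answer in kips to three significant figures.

83.2 kips

Per bolt r_n = 1.2 l_c t F_u ≤ 2.4 d t F_u; upper limit = 2.4 × 0.5 × 0.5 × 58 = 34.8 kips.
Edge bolt: l_c = 0.875 − 0.5625/2 = 0.5938 in → 1.2 × 0.5938 × 0.5 × 58 = 20.66 → r_n = 20.66 kips.
Interior bolts: l_c = 1.625 − 0.5625 = 1.062 in → 1.2 × 1.062 × 0.5 × 58 = 36.97 → r_n = 34.8 kips.
R_n = 2 × 20.66 + 2 × 34.8 = 110.9 kips.
Design strength φR_n = 0.75 × 110.9 = 83.2 kips.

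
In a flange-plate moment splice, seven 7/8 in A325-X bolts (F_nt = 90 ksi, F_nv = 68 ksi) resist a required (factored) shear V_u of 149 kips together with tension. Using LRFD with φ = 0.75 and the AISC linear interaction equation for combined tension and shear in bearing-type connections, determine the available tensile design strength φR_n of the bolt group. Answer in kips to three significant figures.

A_b = π·0.875²/4 = 0.6013 in²; f_rv = 149 / (7 × 0.6013) = 35.4 ksi.
F'_nt = 1.3 F_nt − (F_nt / φF_nv) f_rv = 1.3·90 − (90/(0.75·68))·35.4 = 54.53 ksi, capped at F_nt → F'_nt = 54.53 ksi.
R_n = F'_nt · A_b · n = 54.53 × 0.6013 × 7 = 229.5 kips.
Design strength φR_n = 0.75 × 229.5 = 172 kips.

172 kips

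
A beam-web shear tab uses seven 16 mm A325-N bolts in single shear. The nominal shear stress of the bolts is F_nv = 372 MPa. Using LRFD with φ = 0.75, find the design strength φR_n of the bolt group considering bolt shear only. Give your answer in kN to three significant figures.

A_b = π × 16² / 4 = 201.1 mm².
R_n = F_nv · A_b · n · n_s = 372 × 201.1 × 7 × 1 / 1000 = 523.6 kN.
Design strength φR_n = 0.75 × 523.6 = 393 kN.

393 kN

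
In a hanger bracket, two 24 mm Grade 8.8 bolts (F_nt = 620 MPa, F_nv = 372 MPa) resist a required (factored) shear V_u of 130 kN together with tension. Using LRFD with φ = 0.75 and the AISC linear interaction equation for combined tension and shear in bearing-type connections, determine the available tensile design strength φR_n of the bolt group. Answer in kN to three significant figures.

A_b = π·24²/4 = 452.4 mm²; f_rv = 130 × 1000 / (2 × 452.4) = 143.7 MPa.
F'_nt = 1.3 F_nt − (F_nt / φF_nv) f_rv = 1.3·620 − (620/(0.75·372))·143.7 = 486.7 MPa, capped at F_nt → F'_nt = 486.7 MPa.
R_n = F'_nt · A_b · n = 486.7 × 452.4 × 2 / 1000 = 440.4 kN.
Design strength φR_n = 0.75 × 440.4 = 330 kN.

330 kN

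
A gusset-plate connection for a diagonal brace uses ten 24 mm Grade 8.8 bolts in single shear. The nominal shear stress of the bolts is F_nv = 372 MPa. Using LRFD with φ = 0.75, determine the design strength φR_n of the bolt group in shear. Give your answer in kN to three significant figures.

A_b = π × 24² / 4 = 452.4 mm².
R_n = F_nv · A_b · n · n_s = 372 × 452.4 × 10 × 1 / 1000 = 1683 kN.
Design strength φR_n = 0.75 × 1683 = 1260 kN.

1260 kN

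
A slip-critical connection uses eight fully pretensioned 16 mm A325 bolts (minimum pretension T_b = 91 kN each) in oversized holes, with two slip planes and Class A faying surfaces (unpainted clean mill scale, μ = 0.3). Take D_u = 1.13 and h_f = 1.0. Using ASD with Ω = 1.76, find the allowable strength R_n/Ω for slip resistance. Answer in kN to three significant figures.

280 kN

R_n = μ · D_u · h_f · T_b · n_s · n_b = 0.3 × 1.13 × 1.0 × 91 × 2 × 8 = 493.6 kN.
Allowable strength R_n/Ω = 493.6 / 1.76 = 280 kN.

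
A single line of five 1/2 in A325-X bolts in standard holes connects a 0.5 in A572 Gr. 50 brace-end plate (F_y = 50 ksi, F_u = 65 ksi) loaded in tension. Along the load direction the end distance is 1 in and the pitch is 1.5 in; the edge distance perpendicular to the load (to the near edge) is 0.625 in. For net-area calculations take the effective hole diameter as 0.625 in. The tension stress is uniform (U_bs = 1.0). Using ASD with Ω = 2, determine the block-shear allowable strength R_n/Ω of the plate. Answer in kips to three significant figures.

Shear plane L_v = 1 + 4·1.5 = 7 in; A_gv = 7 × 0.5 = 3.5 in².
A_nv = (7 − 4.5·0.625) × 0.5 = 2.094 in².
A_nt = (0.625 − 0.5·0.625) × 0.5 = 0.1562 in².
0.6 F_u A_nv = 81.66 kips; 0.6 F_y A_gv = 105 kips → shear rupture governs the shear term.
R_n = 81.66 + 1.0 × 65 × 0.1562 = 91.81 kips.
Allowable strength R_n/Ω = 91.81 / 2 = 45.9 kips.

45.9 kips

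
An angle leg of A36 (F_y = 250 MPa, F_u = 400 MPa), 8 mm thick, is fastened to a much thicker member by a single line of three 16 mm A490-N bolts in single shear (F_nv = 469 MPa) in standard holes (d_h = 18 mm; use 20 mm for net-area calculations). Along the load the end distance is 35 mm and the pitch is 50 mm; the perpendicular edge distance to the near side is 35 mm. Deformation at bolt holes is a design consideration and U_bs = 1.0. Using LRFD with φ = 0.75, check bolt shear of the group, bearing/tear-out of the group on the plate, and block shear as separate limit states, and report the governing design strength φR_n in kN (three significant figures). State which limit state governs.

182 kN (block shear governs)

Bolt shear: A_b = π·16²/4 = 201.1 mm²; R_n = 469 × 201.1 × 3 × 1 / 1000 = 282.9 kN → 0.75 × 282.9 = 212 kN.
Bearing: edge l_c = 26, r_n = 99.84 kN; interior l_c = 32, r_n = 122.9 kN; R_n = 99.84 + 2·122.9 = 345.6 kN → 259 kN.
Block shear: A_gv = 1080, A_nv = 680, A_nt = 200 mm²; R_n = min(0.6F_uA_nv, 0.6F_yA_gv) + U_bs·F_u·A_nt = 242 kN → 182 kN.
Block shear governs: 182 kN.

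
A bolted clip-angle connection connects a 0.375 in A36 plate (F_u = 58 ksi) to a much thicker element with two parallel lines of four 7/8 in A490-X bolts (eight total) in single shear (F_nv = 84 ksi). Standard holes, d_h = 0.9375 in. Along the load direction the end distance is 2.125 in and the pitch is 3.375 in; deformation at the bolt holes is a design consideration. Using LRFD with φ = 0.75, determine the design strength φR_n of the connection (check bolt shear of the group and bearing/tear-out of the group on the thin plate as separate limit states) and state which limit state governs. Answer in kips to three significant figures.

Bolt shear: A_b = π·0.875²/4 = 0.6013 in²; R_n = 84 × 0.6013 × 8 × 1 = 404.1 kips → 0.75 × 404.1 = 303 kips.
Bearing (1.2 l_c t F_u ≤ 2.4 d t F_u): upper limit = 2.4·0.875·0.375·58 = 45.68 kips.
  Edge l_c = 2.125 − 0.9375/2 = 1.656 → r_n = 43.23 kips; interior l_c = 3.375 − 0.9375 = 2.438 → r_n = 45.68 kips.
  R_n,bearing = 2·43.23 + 6·45.68 = 360.5 kips → 0.75 × 360.5 = 270 kips.
Bearing governs: 270 kips.

270 kips (bearing governs)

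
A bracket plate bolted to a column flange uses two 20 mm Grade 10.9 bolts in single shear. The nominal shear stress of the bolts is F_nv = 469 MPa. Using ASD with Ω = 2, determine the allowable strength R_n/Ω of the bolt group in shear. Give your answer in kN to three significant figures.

147 kN

A_b = π × 20² / 4 = 314.2 mm².
R_n = F_nv · A_b · n · n_s = 469 × 314.2 × 2 × 1 / 1000 = 294.7 kN.
Allowable strength R_n/Ω = 294.7 / 2 = 147 kN.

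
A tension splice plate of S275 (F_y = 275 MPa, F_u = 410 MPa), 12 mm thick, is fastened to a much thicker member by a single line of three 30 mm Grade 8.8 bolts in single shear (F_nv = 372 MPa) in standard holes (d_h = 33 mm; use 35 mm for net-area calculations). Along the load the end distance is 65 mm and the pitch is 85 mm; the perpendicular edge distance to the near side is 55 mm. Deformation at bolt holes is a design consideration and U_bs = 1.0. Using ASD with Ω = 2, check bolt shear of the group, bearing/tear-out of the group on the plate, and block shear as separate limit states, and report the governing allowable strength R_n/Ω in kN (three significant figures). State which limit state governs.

310 kN (block shear governs)

Bolt shear: A_b = π·30²/4 = 706.9 mm²; R_n = 372 × 706.9 × 3 × 1 / 1000 = 788.9 kN → 788.9 / 2 = 394 kN.
Bearing: edge l_c = 48.5, r_n = 286.3 kN; interior l_c = 52, r_n = 307 kN; R_n = 286.3 + 2·307 = 900.4 kN → 450 kN.
Block shear: A_gv = 2820, A_nv = 1770, A_nt = 450 mm²; R_n = min(0.6F_uA_nv, 0.6F_yA_gv) + U_bs·F_u·A_nt = 619.9 kN → 310 kN.
Block shear governs: 310 kN.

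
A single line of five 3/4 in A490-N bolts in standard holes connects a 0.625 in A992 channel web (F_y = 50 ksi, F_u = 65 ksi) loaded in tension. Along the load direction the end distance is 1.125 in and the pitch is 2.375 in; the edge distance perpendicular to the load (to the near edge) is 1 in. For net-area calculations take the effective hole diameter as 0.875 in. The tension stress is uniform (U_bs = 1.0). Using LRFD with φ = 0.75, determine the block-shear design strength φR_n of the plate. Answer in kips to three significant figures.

139 kips

Shear plane L_v = 1.125 + 4·2.375 = 10.62 in; A_gv = 10.62 × 0.625 = 6.641 in².
A_nv = (10.62 − 4.5·0.875) × 0.625 = 4.18 in².
A_nt = (1 − 0.5·0.875) × 0.625 = 0.3516 in².
0.6 F_u A_nv = 163 kips; 0.6 F_y A_gv = 199.2 kips → shear rupture governs the shear term.
R_n = 163 + 1.0 × 65 × 0.3516 = 185.9 kips.
Design strength φR_n = 0.75 × 185.9 = 139 kips.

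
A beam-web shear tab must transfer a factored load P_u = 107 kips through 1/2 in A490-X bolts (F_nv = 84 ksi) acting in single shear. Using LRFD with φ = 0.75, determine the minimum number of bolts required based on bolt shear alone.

9 bolts

A_b = π·0.5²/4 = 0.1963 in².
Per-bolt design strength φR_n = 0.75 × 84 × 0.1963 × 1 = 12.37 kips.
n ≥ 107 / 12.37 = 8.65 → use 9 bolts.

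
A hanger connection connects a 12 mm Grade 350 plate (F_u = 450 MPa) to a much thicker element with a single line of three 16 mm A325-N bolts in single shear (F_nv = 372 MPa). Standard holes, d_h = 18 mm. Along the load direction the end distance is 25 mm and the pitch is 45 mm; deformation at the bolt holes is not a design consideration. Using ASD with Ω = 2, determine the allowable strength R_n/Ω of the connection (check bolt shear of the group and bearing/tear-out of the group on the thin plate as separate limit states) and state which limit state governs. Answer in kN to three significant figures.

Bolt shear: A_b = π·16²/4 = 201.1 mm²; R_n = 372 × 201.1 × 3 × 1 / 1000 = 224.4 kN → 224.4 / 2 = 112 kN.
Bearing (1.5 l_c t F_u ≤ 3.0 d t F_u): upper limit = 3.0·16·12·450 / 1000 = 259.2 kN.
  Edge l_c = 25 − 18/2 = 16 → r_n = 129.6 kN; interior l_c = 45 − 18 = 27 → r_n = 218.7 kN.
  R_n,bearing = 1·129.6 + 2·218.7 = 567 kN → 567 / 2 = 284 kN.
Bolt shear governs: 112 kN.

112 kN (bolt shear governs)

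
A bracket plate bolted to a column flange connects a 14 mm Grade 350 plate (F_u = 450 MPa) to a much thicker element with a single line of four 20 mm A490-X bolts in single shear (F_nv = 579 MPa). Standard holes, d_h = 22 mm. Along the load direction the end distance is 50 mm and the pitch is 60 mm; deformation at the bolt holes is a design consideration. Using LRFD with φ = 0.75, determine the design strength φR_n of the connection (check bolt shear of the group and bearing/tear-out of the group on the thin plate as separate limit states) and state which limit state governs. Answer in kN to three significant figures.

Bolt shear: A_b = π·20²/4 = 314.2 mm²; R_n = 579 × 314.2 × 4 × 1 / 1000 = 727.6 kN → 0.75 × 727.6 = 546 kN.
Bearing (1.2 l_c t F_u ≤ 2.4 d t F_u): upper limit = 2.4·20·14·450 / 1000 = 302.4 kN.
  Edge l_c = 50 − 22/2 = 39 → r_n = 294.8 kN; interior l_c = 60 − 22 = 38 → r_n = 287.3 kN.
  R_n,bearing = 1·294.8 + 3·287.3 = 1157 kN → 0.75 × 1157 = 868 kN.
Bolt shear governs: 546 kN.

546 kN (bolt shear governs)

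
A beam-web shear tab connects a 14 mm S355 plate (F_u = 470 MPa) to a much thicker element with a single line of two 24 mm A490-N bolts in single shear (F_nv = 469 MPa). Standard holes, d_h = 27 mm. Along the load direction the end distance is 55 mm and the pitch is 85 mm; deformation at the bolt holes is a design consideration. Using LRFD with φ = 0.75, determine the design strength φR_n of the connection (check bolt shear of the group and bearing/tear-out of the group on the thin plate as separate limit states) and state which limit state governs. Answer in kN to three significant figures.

Bolt shear: A_b = π·24²/4 = 452.4 mm²; R_n = 469 × 452.4 × 2 × 1 / 1000 = 424.3 kN → 0.75 × 424.3 = 318 kN.
Bearing (1.2 l_c t F_u ≤ 2.4 d t F_u): upper limit = 2.4·24·14·470 / 1000 = 379 kN.
  Edge l_c = 55 − 27/2 = 41.5 → r_n = 327.7 kN; interior l_c = 85 − 27 = 58 → r_n = 379 kN.
  R_n,bearing = 1·327.7 + 1·379 = 706.7 kN → 0.75 × 706.7 = 530 kN.
Bolt shear governs: 318 kN.

318 kN (bolt shear governs)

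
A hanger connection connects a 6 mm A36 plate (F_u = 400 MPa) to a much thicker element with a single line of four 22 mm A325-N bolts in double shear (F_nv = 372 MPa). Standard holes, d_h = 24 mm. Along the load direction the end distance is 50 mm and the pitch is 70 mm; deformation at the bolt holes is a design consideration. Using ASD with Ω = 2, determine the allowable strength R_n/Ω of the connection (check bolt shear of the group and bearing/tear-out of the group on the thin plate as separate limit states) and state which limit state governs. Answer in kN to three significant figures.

Bolt shear: A_b = π·22²/4 = 380.1 mm²; R_n = 372 × 380.1 × 4 × 2 / 1000 = 1131 kN → 1131 / 2 = 566 kN.
Bearing (1.2 l_c t F_u ≤ 2.4 d t F_u): upper limit = 2.4·22·6·400 / 1000 = 126.7 kN.
  Edge l_c = 50 − 24/2 = 38 → r_n = 109.4 kN; interior l_c = 70 − 24 = 46 → r_n = 126.7 kN.
  R_n,bearing = 1·109.4 + 3·126.7 = 489.6 kN → 489.6 / 2 = 245 kN.
Bearing governs: 245 kN.

245 kN (bearing governs)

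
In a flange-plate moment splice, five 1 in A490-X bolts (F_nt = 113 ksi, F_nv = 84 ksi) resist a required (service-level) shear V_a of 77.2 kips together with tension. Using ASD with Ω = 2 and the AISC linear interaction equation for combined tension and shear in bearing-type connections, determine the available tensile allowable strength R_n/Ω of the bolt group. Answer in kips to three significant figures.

185 kips

A_b = π·1²/4 = 0.7854 in²; f_rv = 77.2 / (5 × 0.7854) = 19.66 ksi.
F'_nt = 1.3 F_nt − (Ω F_nt / F_nv) f_rv = 1.3·113 − (2·113/84)·19.66 = 94.01 ksi, capped at F_nt → F'_nt = 94.01 ksi.
R_n = F'_nt · A_b · n = 94.01 × 0.7854 × 5 = 369.2 kips.
Allowable strength R_n/Ω = 369.2 / 2 = 185 kips.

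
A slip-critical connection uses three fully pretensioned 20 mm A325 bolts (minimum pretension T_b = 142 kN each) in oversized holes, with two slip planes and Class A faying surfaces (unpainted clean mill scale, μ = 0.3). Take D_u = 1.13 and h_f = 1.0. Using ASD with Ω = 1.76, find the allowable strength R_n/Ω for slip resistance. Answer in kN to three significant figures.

R_n = μ · D_u · h_f · T_b · n_s · n_b = 0.3 × 1.13 × 1.0 × 142 × 2 × 3 = 288.8 kN.
Allowable strength R_n/Ω = 288.8 / 1.76 = 164 kN.

164 kN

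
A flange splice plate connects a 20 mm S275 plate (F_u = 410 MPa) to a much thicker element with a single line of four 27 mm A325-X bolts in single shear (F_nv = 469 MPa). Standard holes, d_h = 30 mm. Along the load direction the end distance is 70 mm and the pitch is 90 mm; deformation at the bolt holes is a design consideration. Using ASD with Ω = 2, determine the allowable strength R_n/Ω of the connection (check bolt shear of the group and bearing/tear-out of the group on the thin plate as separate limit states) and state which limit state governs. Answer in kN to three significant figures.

537 kN (bolt shear governs)

Bolt shear: A_b = π·27²/4 = 572.6 mm²; R_n = 469 × 572.6 × 4 × 1 / 1000 = 1074 kN → 1074 / 2 = 537 kN.
Bearing (1.2 l_c t F_u ≤ 2.4 d t F_u): upper limit = 2.4·27·20·410 / 1000 = 531.4 kN.
  Edge l_c = 70 − 30/2 = 55 → r_n = 531.4 kN; interior l_c = 90 − 30 = 60 → r_n = 531.4 kN.
  R_n,bearing = 1·531.4 + 3·531.4 = 2125 kN → 2125 / 2 = 1060 kN.
Bolt shear governs: 537 kN.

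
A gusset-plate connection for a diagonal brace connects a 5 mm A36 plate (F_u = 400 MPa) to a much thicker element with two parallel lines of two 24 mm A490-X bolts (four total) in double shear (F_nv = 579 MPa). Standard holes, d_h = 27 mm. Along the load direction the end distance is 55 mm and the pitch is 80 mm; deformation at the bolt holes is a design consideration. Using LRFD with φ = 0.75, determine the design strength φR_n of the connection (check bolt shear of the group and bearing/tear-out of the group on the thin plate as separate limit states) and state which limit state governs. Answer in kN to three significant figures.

Bolt shear: A_b = π·24²/4 = 452.4 mm²; R_n = 579 × 452.4 × 4 × 2 / 1000 = 2095 kN → 0.75 × 2095 = 1570 kN.
Bearing (1.2 l_c t F_u ≤ 2.4 d t F_u): upper limit = 2.4·24·5·400 / 1000 = 115.2 kN.
  Edge l_c = 55 − 27/2 = 41.5 → r_n = 99.6 kN; interior l_c = 80 − 27 = 53 → r_n = 115.2 kN.
  R_n,bearing = 2·99.6 + 2·115.2 = 429.6 kN → 0.75 × 429.6 = 322 kN.
Bearing governs: 322 kN.

322 kN (bearing governs)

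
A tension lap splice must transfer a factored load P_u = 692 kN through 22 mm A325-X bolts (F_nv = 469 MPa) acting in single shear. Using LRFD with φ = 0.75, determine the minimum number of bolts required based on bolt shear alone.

6 bolts

A_b = π·22²/4 = 380.1 mm².
Per-bolt design strength φR_n = 0.75 × 469 × 380.1 × 1 / 1000 = 133.7 kN.
n ≥ 692 / 133.7 = 5.175 → use 6 bolts.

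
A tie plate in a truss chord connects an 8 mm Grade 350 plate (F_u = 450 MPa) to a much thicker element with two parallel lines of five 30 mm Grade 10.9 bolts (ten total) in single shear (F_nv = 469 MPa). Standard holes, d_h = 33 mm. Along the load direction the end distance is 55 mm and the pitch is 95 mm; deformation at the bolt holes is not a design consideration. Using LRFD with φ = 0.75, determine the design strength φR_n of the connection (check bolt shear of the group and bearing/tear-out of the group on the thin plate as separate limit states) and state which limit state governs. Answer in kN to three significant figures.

2260 kN (bearing governs)

Bolt shear: A_b = π·30²/4 = 706.9 mm²; R_n = 469 × 706.9 × 10 × 1 / 1000 = 3315 kN → 0.75 × 3315 = 2490 kN.
Bearing (1.5 l_c t F_u ≤ 3.0 d t F_u): upper limit = 3.0·30·8·450 / 1000 = 324 kN.
  Edge l_c = 55 − 33/2 = 38.5 → r_n = 207.9 kN; interior l_c = 95 − 33 = 62 → r_n = 324 kN.
  R_n,bearing = 2·207.9 + 8·324 = 3008 kN → 0.75 × 3008 = 2260 kN.
Bearing governs: 2260 kN.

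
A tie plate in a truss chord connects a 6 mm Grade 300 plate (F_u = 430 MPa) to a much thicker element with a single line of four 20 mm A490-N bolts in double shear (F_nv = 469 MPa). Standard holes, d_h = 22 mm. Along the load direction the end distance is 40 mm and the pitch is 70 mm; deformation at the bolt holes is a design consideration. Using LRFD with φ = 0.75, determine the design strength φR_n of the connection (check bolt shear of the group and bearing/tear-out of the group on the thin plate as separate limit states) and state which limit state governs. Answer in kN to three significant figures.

Bolt shear: A_b = π·20²/4 = 314.2 mm²; R_n = 469 × 314.2 × 4 × 2 / 1000 = 1179 kN → 0.75 × 1179 = 884 kN.
Bearing (1.2 l_c t F_u ≤ 2.4 d t F_u): upper limit = 2.4·20·6·430 / 1000 = 123.8 kN.
  Edge l_c = 40 − 22/2 = 29 → r_n = 89.78 kN; interior l_c = 70 − 22 = 48 → r_n = 123.8 kN.
  R_n,bearing = 1·89.78 + 3·123.8 = 461.3 kN → 0.75 × 461.3 = 346 kN.
Bearing governs: 346 kN.

346 kN (bearing governs)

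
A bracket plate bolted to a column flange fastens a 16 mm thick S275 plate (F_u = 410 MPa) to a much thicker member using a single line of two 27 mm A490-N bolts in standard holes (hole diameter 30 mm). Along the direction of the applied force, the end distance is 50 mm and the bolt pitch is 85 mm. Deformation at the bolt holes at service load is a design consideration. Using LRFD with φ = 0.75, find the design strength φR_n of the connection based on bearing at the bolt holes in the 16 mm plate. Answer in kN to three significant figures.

Per bolt r_n = 1.2 l_c t F_u ≤ 2.4 d t F_u; upper limit = 2.4 × 27 × 16 × 410 / 1000 = 425.1 kN.
Edge bolt: l_c = 50 − 30/2 = 35 mm → 1.2 × 35 × 16 × 410 / 1000 = 275.5 → r_n = 275.5 kN.
Interior bolts: l_c = 85 − 30 = 55 mm → 1.2 × 55 × 16 × 410 / 1000 = 433 → r_n = 425.1 kN.
R_n = 1 × 275.5 + 1 × 425.1 = 700.6 kN.
Design strength φR_n = 0.75 × 700.6 = 525 kN.

525 kN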